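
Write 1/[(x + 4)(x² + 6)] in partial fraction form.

Cover-up at x = -4: α = 1/((-4)² + 6) = 1/22. Then β = -α = -1/22, γ = -α·(0 - 4) = 2/11
Result: (1/22)/(x + 4) - ((1/22)x - 2/11)/(x² + 6)


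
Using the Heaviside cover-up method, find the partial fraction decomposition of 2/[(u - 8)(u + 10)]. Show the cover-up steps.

Cover (u - 8): set u=8, get A = 2/(8 + 10) = 1/9. Cover (u + 10): set u=-10, get B = 2/(-10 - 8) = -1/9.
Result: (1/9)/(u - 8) - (1/9)/(u + 10)


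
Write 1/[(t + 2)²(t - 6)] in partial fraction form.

Cover-up at t=6: γ = 1/(6 + 2)² = 1/64. Cover-up at t=-2: β = 1/(-2 - 6) = -1/8. Comparing t² coeff: α = -γ = -1/64
Result: (-1/64)/(t + 2) - (1/8)/(t + 2)² + (1/64)/(t - 6)


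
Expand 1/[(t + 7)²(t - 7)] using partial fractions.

Cover-up at t=7: γ = 1/(7 + 7)² = 1/196. Cover-up at t=-7: β = 1/(-7 - 7) = -1/14. Comparing t² coeff: α = -γ = -1/196
Result: (-1/196)/(t + 7) - (1/14)/(t + 7)² + (1/196)/(t - 7)


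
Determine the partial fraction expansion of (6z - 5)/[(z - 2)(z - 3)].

At z=2: α = (6·2 - 5)/(2 - 3) = -7. At z=3: β = (6·3 - 5)/(3 - 2) = 13
Result: -7/(z - 2) + 13/(z - 3)


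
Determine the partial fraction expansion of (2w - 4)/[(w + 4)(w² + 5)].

At w=-4: P = (2·(-4) - 4)/((-4)² + 5) = -4/7. Q = -P = 4/7, R = 2 - (-4)·P = -2/7
Result: (-4/7)/(w + 4) + ((4/7)w - 2/7)/(w² + 5)


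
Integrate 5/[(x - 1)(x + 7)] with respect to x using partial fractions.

Decompose: 5/[(x - 1)(x + 7)] = (5/8)/(x - 1) - (5/8)/(x + 7). Integrate each term: (5/8) ln|(x - 1)| - (5/8) ln|(x + 7)| + C


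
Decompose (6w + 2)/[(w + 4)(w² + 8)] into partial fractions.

At w=-4: A = (6·(-4) + 2)/((-4)² + 8) = -11/12. B = -A = 11/12, C = 6 - (-4)·A = 7/3
Result: (-11/12)/(w + 4) + ((11/12)w + 7/3)/(w² + 8)


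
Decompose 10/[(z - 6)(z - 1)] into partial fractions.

10/(z - 6)(z - 1) = A/(z - 6) + B/(z - 1). A = 10/(6 - 1) = 2, B = 10/(1 - 6) = -2
Result: 2/(z - 6) - 2/(z - 1)


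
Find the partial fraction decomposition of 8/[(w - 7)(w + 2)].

8/(w - 7)(w + 2) = P/(w - 7) + Q/(w + 2). P = 8/(7 + 2) = 8/9, Q = 8/(-2 - 7) = -8/9
Result: (8/9)/(w - 7) - (8/9)/(w + 2)


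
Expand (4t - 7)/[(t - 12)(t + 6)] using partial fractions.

At t=12: P = (4·12 - 7)/(12 + 6) = 41/18. At t=-6: Q = (4·(-6) - 7)/(-6 - 12) = 31/18
Result: (41/18)/(t - 12) + (31/18)/(t + 6)


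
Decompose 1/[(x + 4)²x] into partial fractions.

Cover-up at x=0: C = 1/(0 + 4)² = 1/16. Cover-up at x=-4: B = 1/(-4 - 0) = -1/4. Comparing x² coeff: A = -C = -1/16
Result: (-1/16)/(x + 4) - (1/4)/(x + 4)² + (1/16)/x


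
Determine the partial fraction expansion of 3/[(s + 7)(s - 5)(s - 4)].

Using cover-up method: P = 1/44, Q = 1/4, R = -3/11
Result: (1/44)/(s + 7) + (1/4)/(s - 5) - (3/11)/(s - 4)


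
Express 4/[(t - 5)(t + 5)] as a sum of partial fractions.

4/(t - 5)(t + 5) = α/(t - 5) + β/(t + 5). α = 4/(5 + 5) = 2/5, β = 4/(-5 - 5) = -2/5
Result: (2/5)/(t - 5) - (2/5)/(t + 5)


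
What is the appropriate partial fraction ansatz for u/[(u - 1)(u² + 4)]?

Linear + irreducible quadratic: A/(u - 1) + (Bu + C)/(u² + 4)


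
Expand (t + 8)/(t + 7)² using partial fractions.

(t + 8) = A(t + 7) + B. At t = -7: B = 1·(-7) + 8 = 1. Coeff of t: A = 1
Result: 1/(t + 7) + 1/(t + 7)²


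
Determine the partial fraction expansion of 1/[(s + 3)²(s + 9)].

Cover-up at s=-9: R = 1/(-9 + 3)² = 1/36. Cover-up at s=-3: Q = 1/(-3 + 9) = 1/6. Comparing s² coeff: P = -R = -1/36
Result: (-1/36)/(s + 3) + (1/6)/(s + 3)² + (1/36)/(s + 9)


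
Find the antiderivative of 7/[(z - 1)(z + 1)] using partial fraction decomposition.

Decompose: 7/[(z - 1)(z + 1)] = (7/2)/(z - 1) - (7/2)/(z + 1). Integrate each term: (7/2) ln|(z - 1)| - (7/2) ln|(z + 1)| + C


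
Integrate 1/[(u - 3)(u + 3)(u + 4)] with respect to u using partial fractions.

Cover-up: A = 1/42, B = -1/6, C = 1/7. Decomposition: (1/42)/(u - 3) - (1/6)/(u + 3) + (1/7)/(u + 4). Integrate each term: (1/42) ln|(u - 3)| - (1/6) ln|(u + 3)| + (1/7) ln|(u + 4)| + C


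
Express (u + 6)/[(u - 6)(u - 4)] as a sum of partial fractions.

At u=6: α = (1·6 + 6)/(6 - 4) = 6. At u=4: β = (1·4 + 6)/(4 - 6) = -5
Result: 6/(u - 6) - 5/(u - 4)


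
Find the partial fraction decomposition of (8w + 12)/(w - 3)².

(8w + 12) = P(w - 3) + Q. At w = 3: Q = 8·3 + 12 = 36. Coeff of w: P = 8
Result: 8/(w - 3) + 36/(w - 3)²


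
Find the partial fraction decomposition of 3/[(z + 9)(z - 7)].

3/(z + 9)(z - 7) = A/(z + 9) + B/(z - 7). A = 3/(-9 - 7) = -3/16, B = 3/(7 + 9) = 3/16
Result: (-3/16)/(z + 9) + (3/16)/(z - 7)


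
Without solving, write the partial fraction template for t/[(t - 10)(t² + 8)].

Linear + irreducible quadratic: P/(t - 10) + (Qt + R)/(t² + 8)


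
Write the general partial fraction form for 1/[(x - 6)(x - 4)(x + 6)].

Three distinct linear factors: A/(x - 6) + B/(x - 4) + C/(x + 6)


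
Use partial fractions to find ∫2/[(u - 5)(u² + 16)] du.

Cover-up at u=5: P = 2/(5²+16) = 2/41. Coeff matching: Q = -2/41, R = -10/41. Decomposition: (2/41)/(u - 5) - ((2/41)u + 10/41)/(u² + 16). Integrate: linear → ln, quadratic → (1/2)ln + arctan: (2/41) ln|(u - 5)| - (1/41) ln(u² + 16) - (5/82) arctan(u/4) + C


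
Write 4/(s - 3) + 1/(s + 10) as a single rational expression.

Common denominator (s - 3)(s + 10). Numerator: 4(s + 10) + 1(s - 3) = (4s + 40) + (s - 3) = 5s + 37
Result: (5s + 37)/[(s - 3)(s + 10)]


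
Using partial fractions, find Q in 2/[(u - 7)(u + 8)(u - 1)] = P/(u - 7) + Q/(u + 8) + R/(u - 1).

Cover-up at u = -8: Q = 2/[(-8 - 7)(-8 - 1)] = 2/[(-15)(-9)] = 2/135


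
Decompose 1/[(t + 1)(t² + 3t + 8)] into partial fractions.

Cover-up at t = -1: P = 1/((-1)² + 3·(-1) + 8) = 1/6. Then Q = -P = -1/6, R = -P·(3 - 1) = -1/3
Result: (1/6)/(t + 1) - ((1/6)t + 1/3)/(t² + 3t + 8)


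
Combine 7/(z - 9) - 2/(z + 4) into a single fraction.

Common denominator (z - 9)(z + 4). Numerator: 7(z + 4) - 2(z - 9) = (7z + 28) - (2z - 18) = 5z + 46
Result: (5z + 46)/[(z - 9)(z + 4)]


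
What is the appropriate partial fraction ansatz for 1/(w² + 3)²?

Repeated quadratic factor: (αw + β)/(w² + 3) + (γw + δ)/(w² + 3)²


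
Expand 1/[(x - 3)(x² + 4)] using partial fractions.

Cover-up at x = 3: P = 1/(3² + 4) = 1/13. Then Q = -P = -1/13, R = -P·(0 + 3) = -3/13
Result: (1/13)/(x - 3) - ((1/13)x + 3/13)/(x² + 4)


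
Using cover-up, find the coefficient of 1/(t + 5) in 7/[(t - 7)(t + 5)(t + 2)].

Cover (t + 5), set t=-5: 7/[(-5 - 7)(-5 + 2)] = 7/36


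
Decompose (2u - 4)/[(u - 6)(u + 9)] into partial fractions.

At u=6: α = (2·6 - 4)/(6 + 9) = 8/15. At u=-9: β = (2·(-9) - 4)/(-9 - 6) = 22/15
Result: (8/15)/(u - 6) + (22/15)/(u + 9)


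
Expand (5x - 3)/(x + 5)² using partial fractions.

(5x - 3) = α(x + 5) + β. At x = -5: β = 5·(-5) - 3 = -28. Coeff of x: α = 5
Result: 5/(x + 5) - 28/(x + 5)²


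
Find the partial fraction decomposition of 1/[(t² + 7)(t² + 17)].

Coefficient matching gives P = R = 0, Q = 1/(17-7) = 1/10, S = -Q = -1/10
Result: (1/10)/(t² + 7) - (1/10)/(t² + 17)


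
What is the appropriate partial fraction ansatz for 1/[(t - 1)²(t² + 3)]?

Repeated linear + quadratic: P/(t - 1) + Q/(t - 1)² + (Rt + S)/(t² + 3)


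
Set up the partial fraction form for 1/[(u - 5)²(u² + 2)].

Repeated linear + quadratic: α/(u - 5) + β/(u - 5)² + (γu + δ)/(u² + 2)


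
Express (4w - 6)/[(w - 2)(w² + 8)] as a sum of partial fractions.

At w=2: A = (4·2 - 6)/(2² + 8) = 1/6. B = -A = -1/6, C = 4 - 2·A = 11/3
Result: (1/6)/(w - 2) - ((1/6)w - 11/3)/(w² + 8)


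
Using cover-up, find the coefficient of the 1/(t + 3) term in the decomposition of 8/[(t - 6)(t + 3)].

Cover (t + 3), set t=-3: 8/((t - 6) at t=-3) = 8/(-9) = -8/9


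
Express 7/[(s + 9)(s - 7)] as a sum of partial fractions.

7/(s + 9)(s - 7) = α/(s + 9) + β/(s - 7). α = 7/(-9 - 7) = -7/16, β = 7/(7 + 9) = 7/16
Result: (-7/16)/(s + 9) + (7/16)/(s - 7)


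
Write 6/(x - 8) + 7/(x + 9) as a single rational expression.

Common denominator (x - 8)(x + 9). Numerator: 6(x + 9) + 7(x - 8) = (6x + 54) + (7x - 56) = 13x - 2
Result: (13x - 2)/[(x - 8)(x + 9)]


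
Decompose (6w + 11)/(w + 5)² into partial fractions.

(6w + 11) = A(w + 5) + B. At w = -5: B = 6·(-5) + 11 = -19. Coeff of w: A = 6
Result: 6/(w + 5) - 19/(w + 5)²


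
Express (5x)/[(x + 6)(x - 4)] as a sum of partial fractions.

At x=-6: A = (5·(-6) + 0)/(-6 - 4) = 3. At x=4: B = (5·4 + 0)/(4 + 6) = 2
Result: 3/(x + 6) + 2/(x - 4)


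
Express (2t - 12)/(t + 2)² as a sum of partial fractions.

(2t - 12) = α(t + 2) + β. At t = -2: β = 2·(-2) - 12 = -16. Coeff of t: α = 2
Result: 2/(t + 2) - 16/(t + 2)²


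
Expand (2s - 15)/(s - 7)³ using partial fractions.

(2s - 15) = A(s - 7)² + B(s - 7) + C. At s = 7: C = 2·7 - 15 = -1. Coefficients: A = 0, B = 2
Result: 2/(s - 7)² - 1/(s - 7)³


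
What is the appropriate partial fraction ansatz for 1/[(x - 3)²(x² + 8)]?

Repeated linear + quadratic: A/(x - 3) + B/(x - 3)² + (Cx + D)/(x² + 8)


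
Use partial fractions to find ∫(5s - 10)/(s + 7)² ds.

Decompose: A = 5, B = 5·(-7) - 10 = -45, so (5s - 10)/(s + 7)² = 5/(s + 7) - 45/(s + 7)². Integrate: ∫ A/(s + 7) ds = 5 ln|(s + 7)|; ∫ B/(s + 7)² ds = 45/(s + 7). Sum: 5 ln|(s + 7)| + 45/(s + 7) + C


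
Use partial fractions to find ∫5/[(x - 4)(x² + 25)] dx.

Cover-up at x=4: A = 5/(4²+25) = 5/41. Coeff matching: B = -5/41, C = -20/41. Decomposition: (5/41)/(x - 4) - ((5/41)x + 20/41)/(x² + 25). Integrate: linear → ln, quadratic → (1/2)ln + arctan: (5/41) ln|(x - 4)| - (5/82) ln(x² + 25) - (4/41) arctan(x/5) + C


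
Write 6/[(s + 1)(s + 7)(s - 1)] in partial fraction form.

Using cover-up method: P = -1/2, Q = 1/8, R = 3/8
Result: (-1/2)/(s + 1) + (1/8)/(s + 7) + (3/8)/(s - 1)


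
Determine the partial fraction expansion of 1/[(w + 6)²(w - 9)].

Cover-up at w=9: C = 1/(9 + 6)² = 1/225. Cover-up at w=-6: B = 1/(-6 - 9) = -1/15. Comparing w² coeff: A = -C = -1/225
Result: (-1/225)/(w + 6) - (1/15)/(w + 6)² + (1/225)/(w - 9)


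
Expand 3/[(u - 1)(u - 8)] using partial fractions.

3/(u - 1)(u - 8) = α/(u - 1) + β/(u - 8). α = 3/(1 - 8) = -3/7, β = 3/(8 - 1) = 3/7
Result: (-3/7)/(u - 1) + (3/7)/(u - 8)


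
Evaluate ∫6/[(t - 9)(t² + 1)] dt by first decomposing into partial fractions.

Cover-up at t=9: α = 6/(9²+1) = 3/41. Coeff matching: β = -3/41, γ = -27/41. Decomposition: (3/41)/(t - 9) - ((3/41)t + 27/41)/(t² + 1). Integrate: linear → ln, quadratic → (1/2)ln + arctan: (3/41) ln|(t - 9)| - (3/82) ln(t² + 1) - (27/41) arctan(t) + C


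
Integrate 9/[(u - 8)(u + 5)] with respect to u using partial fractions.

Decompose: 9/[(u - 8)(u + 5)] = (9/13)/(u - 8) - (9/13)/(u + 5). Integrate each term: (9/13) ln|(u - 8)| - (9/13) ln|(u + 5)| + C


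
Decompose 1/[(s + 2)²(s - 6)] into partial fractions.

Cover-up at s=6: γ = 1/(6 + 2)² = 1/64. Cover-up at s=-2: β = 1/(-2 - 6) = -1/8. Comparing s² coeff: α = -γ = -1/64
Result: (-1/64)/(s + 2) - (1/8)/(s + 2)² + (1/64)/(s - 6)


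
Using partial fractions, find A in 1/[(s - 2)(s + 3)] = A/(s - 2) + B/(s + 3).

Cover-up at s = 2: A = 1/(2 + 3) = 1/5


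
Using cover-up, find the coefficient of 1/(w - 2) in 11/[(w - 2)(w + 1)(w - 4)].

Cover (w - 2), set w=2: 11/[(2 + 1)(2 - 4)] = -11/6


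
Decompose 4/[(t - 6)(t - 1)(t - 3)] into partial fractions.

Using cover-up method: α = 4/15, β = 2/5, γ = -2/3
Result: (4/15)/(t - 6) + (2/5)/(t - 1) - (2/3)/(t - 3)


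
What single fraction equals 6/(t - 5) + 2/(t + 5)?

Common denominator (t - 5)(t + 5). Numerator: 6(t + 5) + 2(t - 5) = (6t + 30) + (2t - 10) = 8t + 20
Result: (8t + 20)/[(t - 5)(t + 5)]


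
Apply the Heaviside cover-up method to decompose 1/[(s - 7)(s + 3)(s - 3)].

Cover (s - 7), s=7: P = 1/[(7 + 3)(7 - 3)] = 1/40. Cover (s + 3), s=-3: Q = 1/[(-3 - 7)(-3 - 3)] = 1/60. Cover (s - 3), s=3: R = 1/[(3 - 7)(3 + 3)] = -1/24.
Result: (1/40)/(s - 7) + (1/60)/(s + 3) - (1/24)/(s - 3)


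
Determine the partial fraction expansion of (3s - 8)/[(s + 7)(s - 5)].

At s=-7: α = (3·(-7) - 8)/(-7 - 5) = 29/12. At s=5: β = (3·5 - 8)/(5 + 7) = 7/12
Result: (29/12)/(s + 7) + (7/12)/(s - 5)


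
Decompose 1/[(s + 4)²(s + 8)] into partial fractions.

Cover-up at s=-8: C = 1/(-8 + 4)² = 1/16. Cover-up at s=-4: B = 1/(-4 + 8) = 1/4. Comparing s² coeff: A = -C = -1/16
Result: (-1/16)/(s + 4) + (1/4)/(s + 4)² + (1/16)/(s + 8)


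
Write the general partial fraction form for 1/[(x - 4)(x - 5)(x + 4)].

Three distinct linear factors: A/(x - 4) + B/(x - 5) + C/(x + 4)


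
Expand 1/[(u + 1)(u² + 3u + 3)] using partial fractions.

Cover-up at u = -1: P = 1/((-1)² + 3·(-1) + 3) = 1. Then Q = -P = -1, R = -P·(3 - 1) = -2
Result: 1/(u + 1) - (u + 2)/(u² + 3u + 3)


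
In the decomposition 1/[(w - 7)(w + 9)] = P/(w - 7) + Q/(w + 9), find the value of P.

Cover-up at w = 7: P = 1/(7 + 9) = 1/16


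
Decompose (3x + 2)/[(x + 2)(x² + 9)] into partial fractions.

At x=-2: α = (3·(-2) + 2)/((-2)² + 9) = -4/13. β = -α = 4/13, γ = 3 - (-2)·α = 31/13
Result: (-4/13)/(x + 2) + ((4/13)x + 31/13)/(x² + 9)


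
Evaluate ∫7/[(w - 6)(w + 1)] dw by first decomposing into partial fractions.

Decompose: 7/[(w - 6)(w + 1)] = 1/(w - 6) - 1/(w + 1). Integrate each term: ln|(w - 6)| - ln|(w + 1)| + C


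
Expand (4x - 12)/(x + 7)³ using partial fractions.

(4x - 12) = A(x + 7)² + B(x + 7) + C. At x = -7: C = 4·(-7) - 12 = -40. Coefficients: A = 0, B = 4
Result: 4/(x + 7)² - 40/(x + 7)³


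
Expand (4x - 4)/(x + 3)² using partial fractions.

(4x - 4) = P(x + 3) + Q. At x = -3: Q = 4·(-3) - 4 = -16. Coeff of x: P = 4
Result: 4/(x + 3) - 16/(x + 3)²


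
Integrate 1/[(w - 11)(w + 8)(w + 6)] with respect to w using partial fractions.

Cover-up: P = 1/323, Q = 1/38, R = -1/34. Decomposition: (1/323)/(w - 11) + (1/38)/(w + 8) - (1/34)/(w + 6). Integrate each term: (1/323) ln|(w - 11)| + (1/38) ln|(w + 8)| - (1/34) ln|(w + 6)| + C


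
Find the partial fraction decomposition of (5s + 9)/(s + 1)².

(5s + 9) = α(s + 1) + β. At s = -1: β = 5·(-1) + 9 = 4. Coeff of s: α = 5
Result: 5/(s + 1) + 4/(s + 1)²


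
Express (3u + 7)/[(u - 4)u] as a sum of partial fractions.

At u=4: α = (3·4 + 7)/(4 - 0) = 19/4. At u=0: β = (3·0 + 7)/(0 - 4) = -7/4
Result: (19/4)/(u - 4) - (7/4)/u


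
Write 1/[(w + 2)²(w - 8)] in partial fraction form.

Cover-up at w=8: C = 1/(8 + 2)² = 1/100. Cover-up at w=-2: B = 1/(-2 - 8) = -1/10. Comparing w² coeff: A = -C = -1/100
Result: (-1/100)/(w + 2) - (1/10)/(w + 2)² + (1/100)/(w - 8)


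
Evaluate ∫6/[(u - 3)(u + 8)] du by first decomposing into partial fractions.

Decompose: 6/[(u - 3)(u + 8)] = (6/11)/(u - 3) - (6/11)/(u + 8). Integrate each term: (6/11) ln|(u - 3)| - (6/11) ln|(u + 8)| + C


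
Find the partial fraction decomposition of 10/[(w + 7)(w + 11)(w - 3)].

Using cover-up method: P = -1/4, Q = 5/28, R = 1/14
Result: (-1/4)/(w + 7) + (5/28)/(w + 11) + (1/14)/(w - 3)


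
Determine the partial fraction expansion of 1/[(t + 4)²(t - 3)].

Cover-up at t=3: γ = 1/(3 + 4)² = 1/49. Cover-up at t=-4: β = 1/(-4 - 3) = -1/7. Comparing t² coeff: α = -γ = -1/49
Result: (-1/49)/(t + 4) - (1/7)/(t + 4)² + (1/49)/(t - 3)


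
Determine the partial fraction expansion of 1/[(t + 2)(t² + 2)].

Cover-up at t = -2: P = 1/((-2)² + 2) = 1/6. Then Q = -P = -1/6, R = -P·(0 - 2) = 1/3
Result: (1/6)/(t + 2) - ((1/6)t - 1/3)/(t² + 2)


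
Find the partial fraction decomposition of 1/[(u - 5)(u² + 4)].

Cover-up at u = 5: P = 1/(5² + 4) = 1/29. Then Q = -P = -1/29, R = -P·(0 + 5) = -5/29
Result: (1/29)/(u - 5) - ((1/29)u + 5/29)/(u² + 4)


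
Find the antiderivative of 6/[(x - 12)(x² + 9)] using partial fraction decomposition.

Cover-up at x=12: A = 6/(12²+9) = 2/51. Coeff matching: B = -2/51, C = -8/17. Decomposition: (2/51)/(x - 12) - ((2/51)x + 8/17)/(x² + 9). Integrate: linear → ln, quadratic → (1/2)ln + arctan: (2/51) ln|(x - 12)| - (1/51) ln(x² + 9) - (8/51) arctan(x/3) + C


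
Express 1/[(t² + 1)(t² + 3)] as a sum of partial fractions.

Coefficient matching gives α = γ = 0, β = 1/(3-1) = 1/2, δ = -β = -1/2
Result: (1/2)/(t² + 1) - (1/2)/(t² + 3)


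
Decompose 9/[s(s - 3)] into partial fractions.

9/s(s - 3) = A/s + B/(s - 3). A = 9/(0 - 3) = -3, B = 9/(3 - 0) = 3
Result: -3/s + 3/(s - 3)


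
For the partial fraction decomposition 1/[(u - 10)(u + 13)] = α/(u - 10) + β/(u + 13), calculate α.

Cover-up at u = 10: α = 1/(10 + 13) = 1/23


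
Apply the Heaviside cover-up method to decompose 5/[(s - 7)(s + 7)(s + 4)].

Cover (s - 7), s=7: P = 5/[(7 + 7)(7 + 4)] = 5/154. Cover (s + 7), s=-7: Q = 5/[(-7 - 7)(-7 + 4)] = 5/42. Cover (s + 4), s=-4: R = 5/[(-4 - 7)(-4 + 7)] = -5/33.
Result: (5/154)/(s - 7) + (5/42)/(s + 7) - (5/33)/(s + 4)


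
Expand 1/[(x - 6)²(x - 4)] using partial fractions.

Cover-up at x=4: C = 1/(4 - 6)² = 1/4. Cover-up at x=6: B = 1/(6 - 4) = 1/2. Comparing x² coeff: A = -C = -1/4
Result: (-1/4)/(x - 6) + (1/2)/(x - 6)² + (1/4)/(x - 4)


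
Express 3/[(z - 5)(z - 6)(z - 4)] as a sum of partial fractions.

Using cover-up method: A = -3, B = 3/2, C = 3/2
Result: -3/(z - 5) + (3/2)/(z - 6) + (3/2)/(z - 4)


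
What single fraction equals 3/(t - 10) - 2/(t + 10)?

Common denominator (t - 10)(t + 10). Numerator: 3(t + 10) - 2(t - 10) = (3t + 30) - (2t - 20) = t + 50
Result: (t + 50)/[(t - 10)(t + 10)]


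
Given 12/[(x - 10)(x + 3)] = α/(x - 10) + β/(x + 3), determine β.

Cover-up at x = -3: β = 12/(-3 - 10) = -12/13


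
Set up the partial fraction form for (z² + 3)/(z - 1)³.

Repeated linear factor (power 3): α/(z - 1) + β/(z - 1)² + γ/(z - 1)³


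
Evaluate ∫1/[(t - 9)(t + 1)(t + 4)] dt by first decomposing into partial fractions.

Cover-up: P = 1/130, Q = -1/30, R = 1/39. Decomposition: (1/130)/(t - 9) - (1/30)/(t + 1) + (1/39)/(t + 4). Integrate each term: (1/130) ln|(t - 9)| - (1/30) ln|(t + 1)| + (1/39) ln|(t + 4)| + C


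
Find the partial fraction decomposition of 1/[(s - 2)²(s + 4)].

Cover-up at s=-4: γ = 1/(-4 - 2)² = 1/36. Cover-up at s=2: β = 1/(2 + 4) = 1/6. Comparing s² coeff: α = -γ = -1/36
Result: (-1/36)/(s - 2) + (1/6)/(s - 2)² + (1/36)/(s + 4)


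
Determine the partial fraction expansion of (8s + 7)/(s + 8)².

(8s + 7) = A(s + 8) + B. At s = -8: B = 8·(-8) + 7 = -57. Coeff of s: A = 8
Result: 8/(s + 8) - 57/(s + 8)²


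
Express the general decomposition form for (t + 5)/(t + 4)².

Repeated linear factor: P/(t + 4) + Q/(t + 4)²


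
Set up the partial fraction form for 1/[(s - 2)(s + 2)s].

Three distinct linear factors: P/(s - 2) + Q/(s + 2) + R/s


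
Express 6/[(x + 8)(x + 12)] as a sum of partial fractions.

6/(x + 8)(x + 12) = α/(x + 8) + β/(x + 12). α = 6/(-8 + 12) = 3/2, β = 6/(-12 + 8) = -3/2
Result: (3/2)/(x + 8) - (3/2)/(x + 12)


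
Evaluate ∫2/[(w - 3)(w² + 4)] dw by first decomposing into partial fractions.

Cover-up at w=3: α = 2/(3²+4) = 2/13. Coeff matching: β = -2/13, γ = -6/13. Decomposition: (2/13)/(w - 3) - ((2/13)w + 6/13)/(w² + 4). Integrate: linear → ln, quadratic → (1/2)ln + arctan: (2/13) ln|(w - 3)| - (1/13) ln(w² + 4) - (3/13) arctan(w/2) + C


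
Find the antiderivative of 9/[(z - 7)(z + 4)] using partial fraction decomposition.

Decompose: 9/[(z - 7)(z + 4)] = (9/11)/(z - 7) - (9/11)/(z + 4). Integrate each term: (9/11) ln|(z - 7)| - (9/11) ln|(z + 4)| + C


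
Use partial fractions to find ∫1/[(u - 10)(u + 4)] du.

Decompose: 1/[(u - 10)(u + 4)] = (1/14)/(u - 10) - (1/14)/(u + 4). Integrate each term: (1/14) ln|(u - 10)| - (1/14) ln|(u + 4)| + C


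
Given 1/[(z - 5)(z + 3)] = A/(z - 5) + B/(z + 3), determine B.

Cover-up at z = -3: B = 1/(-3 - 5) = -1/8


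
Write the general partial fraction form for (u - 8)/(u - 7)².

Repeated linear factor: α/(u - 7) + β/(u - 7)²


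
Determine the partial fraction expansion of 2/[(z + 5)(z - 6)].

2/(z + 5)(z - 6) = P/(z + 5) + Q/(z - 6). P = 2/(-5 - 6) = -2/11, Q = 2/(6 + 5) = 2/11
Result: (-2/11)/(z + 5) + (2/11)/(z - 6)


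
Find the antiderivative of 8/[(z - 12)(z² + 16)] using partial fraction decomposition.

Cover-up at z=12: P = 8/(12²+16) = 1/20. Coeff matching: Q = -1/20, R = -3/5. Decomposition: (1/20)/(z - 12) - ((1/20)z + 3/5)/(z² + 16). Integrate: linear → ln, quadratic → (1/2)ln + arctan: (1/20) ln|(z - 12)| - (1/40) ln(z² + 16) - (3/20) arctan(z/4) + C


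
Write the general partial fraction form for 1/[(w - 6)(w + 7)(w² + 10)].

Two linear + quadratic: α/(w - 6) + β/(w + 7) + (γw + δ)/(w² + 10)


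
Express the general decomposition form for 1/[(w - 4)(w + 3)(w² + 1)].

Two linear + quadratic: P/(w - 4) + Q/(w + 3) + (Rw + S)/(w² + 1)


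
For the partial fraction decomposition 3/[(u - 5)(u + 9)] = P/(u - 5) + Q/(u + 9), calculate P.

Cover-up at u = 5: P = 3/(5 + 9) = 3/14


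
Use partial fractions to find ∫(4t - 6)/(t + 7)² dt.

Decompose: P = 4, Q = 4·(-7) - 6 = -34, so (4t - 6)/(t + 7)² = 4/(t + 7) - 34/(t + 7)². Integrate: ∫ P/(t + 7) dt = 4 ln|(t + 7)|; ∫ Q/(t + 7)² dt = 34/(t + 7). Sum: 4 ln|(t + 7)| + 34/(t + 7) + C


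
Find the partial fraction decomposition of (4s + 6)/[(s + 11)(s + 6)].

At s=-11: P = (4·(-11) + 6)/(-11 + 6) = 38/5. At s=-6: Q = (4·(-6) + 6)/(-6 + 11) = -18/5
Result: (38/5)/(s + 11) - (18/5)/(s + 6)


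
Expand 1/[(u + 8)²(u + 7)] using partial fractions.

Cover-up at u=-7: R = 1/(-7 + 8)² = 1. Cover-up at u=-8: Q = 1/(-8 + 7) = -1. Comparing u² coeff: P = -R = -1
Result: -1/(u + 8) - 1/(u + 8)² + 1/(u + 7)


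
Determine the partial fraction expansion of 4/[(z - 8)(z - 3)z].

Using cover-up method: P = 1/10, Q = -4/15, R = 1/6
Result: (1/10)/(z - 8) - (4/15)/(z - 3) + (1/6)/z


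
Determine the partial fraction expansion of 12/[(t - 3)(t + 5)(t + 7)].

Using cover-up method: α = 3/20, β = -3/4, γ = 3/5
Result: (3/20)/(t - 3) - (3/4)/(t + 5) + (3/5)/(t + 7)


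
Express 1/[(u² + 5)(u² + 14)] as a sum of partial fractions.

Coefficient matching gives α = γ = 0, β = 1/(14-5) = 1/9, δ = -β = -1/9
Result: (1/9)/(u² + 5) - (1/9)/(u² + 14)


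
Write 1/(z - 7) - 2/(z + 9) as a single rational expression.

Common denominator (z - 7)(z + 9). Numerator: 1(z + 9) - 2(z - 7) = (z + 9) - (2z - 14) = -z + 23
Result: (-z + 23)/[(z - 7)(z + 9)]


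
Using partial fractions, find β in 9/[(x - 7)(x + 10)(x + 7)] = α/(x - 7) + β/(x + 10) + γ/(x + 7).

Cover-up at x = -10: β = 9/[(-10 - 7)(-10 + 7)] = 9/[(-17)(-3)] = 9/51 = 3/17


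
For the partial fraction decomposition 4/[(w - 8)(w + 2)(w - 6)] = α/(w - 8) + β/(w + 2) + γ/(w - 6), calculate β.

Cover-up at w = -2: β = 4/[(-2 - 8)(-2 - 6)] = 4/[(-10)(-8)] = 4/80 = 1/20


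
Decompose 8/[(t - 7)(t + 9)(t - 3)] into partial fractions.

Using cover-up method: P = 1/8, Q = 1/24, R = -1/6
Result: (1/8)/(t - 7) + (1/24)/(t + 9) - (1/6)/(t - 3)


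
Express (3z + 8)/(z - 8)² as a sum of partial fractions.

(3z + 8) = P(z - 8) + Q. At z = 8: Q = 3·8 + 8 = 32. Coeff of z: P = 3
Result: 3/(z - 8) + 32/(z - 8)²


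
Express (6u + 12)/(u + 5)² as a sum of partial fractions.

(6u + 12) = A(u + 5) + B. At u = -5: B = 6·(-5) + 12 = -18. Coeff of u: A = 6
Result: 6/(u + 5) - 18/(u + 5)²


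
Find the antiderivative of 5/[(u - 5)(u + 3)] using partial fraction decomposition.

Decompose: 5/[(u - 5)(u + 3)] = (5/8)/(u - 5) - (5/8)/(u + 3). Integrate each term: (5/8) ln|(u - 5)| - (5/8) ln|(u + 3)| + C


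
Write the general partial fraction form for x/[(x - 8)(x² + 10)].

Linear + irreducible quadratic: P/(x - 8) + (Qx + R)/(x² + 10)


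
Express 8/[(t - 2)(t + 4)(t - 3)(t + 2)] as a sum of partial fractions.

Using Heaviside cover-up: (-1/3)/(t - 2) - (2/21)/(t + 4) + (8/35)/(t - 3) + (1/5)/(t + 2)


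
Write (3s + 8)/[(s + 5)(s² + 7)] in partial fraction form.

At s=-5: α = (3·(-5) + 8)/((-5)² + 7) = -7/32. β = -α = 7/32, γ = 3 - (-5)·α = 61/32
Result: (-7/32)/(s + 5) + ((7/32)s + 61/32)/(s² + 7)


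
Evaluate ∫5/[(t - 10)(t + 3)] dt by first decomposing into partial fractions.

Decompose: 5/[(t - 10)(t + 3)] = (5/13)/(t - 10) - (5/13)/(t + 3). Integrate each term: (5/13) ln|(t - 10)| - (5/13) ln|(t + 3)| + C


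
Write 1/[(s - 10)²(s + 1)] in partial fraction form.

Cover-up at s=-1: R = 1/(-1 - 10)² = 1/121. Cover-up at s=10: Q = 1/(10 + 1) = 1/11. Comparing s² coeff: P = -R = -1/121
Result: (-1/121)/(s - 10) + (1/11)/(s - 10)² + (1/121)/(s + 1)


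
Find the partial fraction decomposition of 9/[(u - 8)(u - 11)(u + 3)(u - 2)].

Using Heaviside cover-up: (-1/22)/(u - 8) + (1/42)/(u - 11) - (9/770)/(u + 3) + (1/30)/(u - 2)


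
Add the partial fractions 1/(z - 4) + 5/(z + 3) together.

Common denominator (z - 4)(z + 3). Numerator: 1(z + 3) + 5(z - 4) = (z + 3) + (5z - 20) = 6z - 17
Result: (6z - 17)/[(z - 4)(z + 3)]


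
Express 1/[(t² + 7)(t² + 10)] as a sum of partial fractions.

Coefficient matching gives P = R = 0, Q = 1/(10-7) = 1/3, S = -Q = -1/3
Result: (1/3)/(t² + 7) - (1/3)/(t² + 10)


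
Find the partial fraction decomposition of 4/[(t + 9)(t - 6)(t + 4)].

Using cover-up method: A = 4/75, B = 2/75, C = -2/25
Result: (4/75)/(t + 9) + (2/75)/(t - 6) - (2/25)/(t + 4)


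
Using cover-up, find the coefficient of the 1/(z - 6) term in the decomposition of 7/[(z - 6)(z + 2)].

Cover (z - 6), set z=6: 7/((z + 2) at z=6) = 7/(8) = 7/8


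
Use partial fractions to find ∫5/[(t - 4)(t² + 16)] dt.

Cover-up at t=4: P = 5/(4²+16) = 5/32. Coeff matching: Q = -5/32, R = -5/8. Decomposition: (5/32)/(t - 4) - ((5/32)t + 5/8)/(t² + 16). Integrate: linear → ln, quadratic → (1/2)ln + arctan: (5/32) ln|(t - 4)| - (5/64) ln(t² + 16) - (5/32) arctan(t/4) + C


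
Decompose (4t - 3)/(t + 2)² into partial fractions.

(4t - 3) = A(t + 2) + B. At t = -2: B = 4·(-2) - 3 = -11. Coeff of t: A = 4
Result: 4/(t + 2) - 11/(t + 2)²


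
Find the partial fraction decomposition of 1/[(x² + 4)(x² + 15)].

Coefficient matching gives α = γ = 0, β = 1/(15-4) = 1/11, δ = -β = -1/11
Result: (1/11)/(x² + 4) - (1/11)/(x² + 15)


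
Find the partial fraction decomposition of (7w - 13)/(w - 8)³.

(7w - 13) = α(w - 8)² + β(w - 8) + γ. At w = 8: γ = 7·8 - 13 = 43. Coefficients: α = 0, β = 7
Result: 7/(w - 8)² + 43/(w - 8)³


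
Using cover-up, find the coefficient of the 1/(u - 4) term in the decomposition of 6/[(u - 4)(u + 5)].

Cover (u - 4), set u=4: 6/((u + 5) at u=4) = 6/(9) = 2/3


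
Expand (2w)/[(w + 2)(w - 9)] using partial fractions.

At w=-2: α = (2·(-2) + 0)/(-2 - 9) = 4/11. At w=9: β = (2·9 + 0)/(9 + 2) = 18/11
Result: (4/11)/(w + 2) + (18/11)/(w - 9)


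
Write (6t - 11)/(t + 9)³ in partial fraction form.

(6t - 11) = α(t + 9)² + β(t + 9) + γ. At t = -9: γ = 6·(-9) - 11 = -65. Coefficients: α = 0, β = 6
Result: 6/(t + 9)² - 65/(t + 9)³


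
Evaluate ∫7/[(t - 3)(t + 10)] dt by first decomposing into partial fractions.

Decompose: 7/[(t - 3)(t + 10)] = (7/13)/(t - 3) - (7/13)/(t + 10). Integrate each term: (7/13) ln|(t - 3)| - (7/13) ln|(t + 10)| + C


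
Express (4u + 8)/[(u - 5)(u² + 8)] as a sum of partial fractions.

At u=5: A = (4·5 + 8)/(5² + 8) = 28/33. B = -A = -28/33, C = 4 - 5·A = -8/33
Result: (28/33)/(u - 5) - ((28/33)u + 8/33)/(u² + 8)


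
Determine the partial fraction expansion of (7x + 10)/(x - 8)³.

(7x + 10) = α(x - 8)² + β(x - 8) + γ. At x = 8: γ = 7·8 + 10 = 66. Coefficients: α = 0, β = 7
Result: 7/(x - 8)² + 66/(x - 8)³


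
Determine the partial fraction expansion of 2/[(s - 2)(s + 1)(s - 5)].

Using cover-up method: A = -2/9, B = 1/9, C = 1/9
Result: (-2/9)/(s - 2) + (1/9)/(s + 1) + (1/9)/(s - 5)


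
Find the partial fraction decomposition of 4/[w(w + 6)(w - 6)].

Using cover-up method: P = -1/9, Q = 1/18, R = 1/18
Result: (-1/9)/w + (1/18)/(w + 6) + (1/18)/(w - 6)


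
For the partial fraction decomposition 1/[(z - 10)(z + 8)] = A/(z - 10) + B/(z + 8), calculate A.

Cover-up at z = 10: A = 1/(10 + 8) = 1/18


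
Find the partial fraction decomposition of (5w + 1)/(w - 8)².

(5w + 1) = A(w - 8) + B. At w = 8: B = 5·8 + 1 = 41. Coeff of w: A = 5
Result: 5/(w - 8) + 41/(w - 8)²


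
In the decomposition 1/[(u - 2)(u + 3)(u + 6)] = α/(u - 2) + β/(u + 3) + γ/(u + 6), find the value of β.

Cover-up at u = -3: β = 1/[(-3 - 2)(-3 + 6)] = 1/[(-5)(3)] = -1/15


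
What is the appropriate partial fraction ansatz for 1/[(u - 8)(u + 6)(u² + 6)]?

Two linear + quadratic: P/(u - 8) + Q/(u + 6) + (Ru + S)/(u² + 6)


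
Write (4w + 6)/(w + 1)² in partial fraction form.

(4w + 6) = P(w + 1) + Q. At w = -1: Q = 4·(-1) + 6 = 2. Coeff of w: P = 4
Result: 4/(w + 1) + 2/(w + 1)²


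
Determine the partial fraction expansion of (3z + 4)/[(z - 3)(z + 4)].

At z=3: P = (3·3 + 4)/(3 + 4) = 13/7. At z=-4: Q = (3·(-4) + 4)/(-4 - 3) = 8/7
Result: (13/7)/(z - 3) + (8/7)/(z + 4)


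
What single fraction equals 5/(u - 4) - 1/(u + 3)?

Common denominator (u - 4)(u + 3). Numerator: 5(u + 3) - 1(u - 4) = (5u + 15) - (u - 4) = 4u + 19
Result: (4u + 19)/[(u - 4)(u + 3)]


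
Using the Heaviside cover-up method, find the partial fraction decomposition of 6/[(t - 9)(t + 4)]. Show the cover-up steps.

Cover (t - 9): set t=9, get P = 6/(9 + 4) = 6/13. Cover (t + 4): set t=-4, get Q = 6/(-4 - 9) = -6/13.
Result: (6/13)/(t - 9) - (6/13)/(t + 4)


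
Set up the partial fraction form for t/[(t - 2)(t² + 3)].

Linear + irreducible quadratic: A/(t - 2) + (Bt + C)/(t² + 3)


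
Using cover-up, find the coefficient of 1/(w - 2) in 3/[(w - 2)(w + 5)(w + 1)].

Cover (w - 2), set w=2: 3/[(2 + 5)(2 + 1)] = 1/7


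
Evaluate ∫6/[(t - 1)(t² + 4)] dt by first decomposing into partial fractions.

Cover-up at t=1: A = 6/(1²+4) = 6/5. Coeff matching: B = -6/5, C = -6/5. Decomposition: (6/5)/(t - 1) - ((6/5)t + 6/5)/(t² + 4). Integrate: linear → ln, quadratic → (1/2)ln + arctan: (6/5) ln|(t - 1)| - (3/5) ln(t² + 4) - (3/5) arctan(t/2) + C


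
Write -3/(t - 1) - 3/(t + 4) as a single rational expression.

Common denominator (t - 1)(t + 4). Numerator: -3(t + 4) - 3(t - 1) = (-3t - 12) - (3t - 3) = -6t - 9
Result: (-6t - 9)/[(t - 1)(t + 4)]


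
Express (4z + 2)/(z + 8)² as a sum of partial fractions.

(4z + 2) = A(z + 8) + B. At z = -8: B = 4·(-8) + 2 = -30. Coeff of z: A = 4
Result: 4/(z + 8) - 30/(z + 8)²


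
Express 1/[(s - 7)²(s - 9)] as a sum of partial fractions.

Cover-up at s=9: R = 1/(9 - 7)² = 1/4. Cover-up at s=7: Q = 1/(7 - 9) = -1/2. Comparing s² coeff: P = -R = -1/4
Result: (-1/4)/(s - 7) - (1/2)/(s - 7)² + (1/4)/(s - 9)


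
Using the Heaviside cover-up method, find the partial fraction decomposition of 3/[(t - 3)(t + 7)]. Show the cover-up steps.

Cover (t - 3): set t=3, get α = 3/(3 + 7) = 3/10. Cover (t + 7): set t=-7, get β = 3/(-7 - 3) = -3/10.
Result: (3/10)/(t - 3) - (3/10)/(t + 7)


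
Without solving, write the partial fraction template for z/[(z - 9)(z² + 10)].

Linear + irreducible quadratic: α/(z - 9) + (βz + γ)/(z² + 10)


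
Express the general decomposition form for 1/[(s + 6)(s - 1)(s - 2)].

Three distinct linear factors: A/(s + 6) + B/(s - 1) + C/(s - 2)


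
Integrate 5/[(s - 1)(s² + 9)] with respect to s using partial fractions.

Cover-up at s=1: A = 5/(1²+9) = 1/2. Coeff matching: B = -1/2, C = -1/2. Decomposition: (1/2)/(s - 1) - ((1/2)s + 1/2)/(s² + 9). Integrate: linear → ln, quadratic → (1/2)ln + arctan: (1/2) ln|(s - 1)| - (1/4) ln(s² + 9) - (1/6) arctan(s/3) + C


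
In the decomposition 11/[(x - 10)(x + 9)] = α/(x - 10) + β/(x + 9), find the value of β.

Cover-up at x = -9: β = 11/(-9 - 10) = -11/19


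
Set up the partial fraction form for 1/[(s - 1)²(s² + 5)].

Repeated linear + quadratic: P/(s - 1) + Q/(s - 1)² + (Rs + S)/(s² + 5)


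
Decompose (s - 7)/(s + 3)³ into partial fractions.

(s - 7) = P(s + 3)² + Q(s + 3) + R. At s = -3: R = 1·(-3) - 7 = -10. Coefficients: P = 0, Q = 1
Result: 1/(s + 3)² - 10/(s + 3)³


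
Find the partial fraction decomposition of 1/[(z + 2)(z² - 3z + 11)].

Cover-up at z = -2: α = 1/((-2)² - 3·(-2) + 11) = 1/21. Then β = -α = -1/21, γ = -α·(-3 - 2) = 5/21
Result: (1/21)/(z + 2) - ((1/21)z - 5/21)/(z² - 3z + 11)


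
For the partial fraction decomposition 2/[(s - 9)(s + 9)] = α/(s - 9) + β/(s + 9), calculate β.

Cover-up at s = -9: β = 2/(-9 - 9) = -2/18 = -1/9


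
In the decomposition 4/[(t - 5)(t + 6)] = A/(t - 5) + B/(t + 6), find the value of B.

Cover-up at t = -6: B = 4/(-6 - 5) = -4/11


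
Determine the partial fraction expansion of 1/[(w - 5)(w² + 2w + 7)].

Cover-up at w = 5: P = 1/(5² + 2·5 + 7) = 1/42. Then Q = -P = -1/42, R = -P·(2 + 5) = -1/6
Result: (1/42)/(w - 5) - ((1/42)w + 1/6)/(w² + 2w + 7)


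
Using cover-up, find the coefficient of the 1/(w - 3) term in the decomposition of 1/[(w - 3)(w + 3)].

Cover (w - 3), set w=3: 1/((w + 3) at w=3) = 1/(6) = 1/6


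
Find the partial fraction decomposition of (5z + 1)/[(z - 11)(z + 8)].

At z=11: P = (5·11 + 1)/(11 + 8) = 56/19. At z=-8: Q = (5·(-8) + 1)/(-8 - 11) = 39/19
Result: (56/19)/(z - 11) + (39/19)/(z + 8)


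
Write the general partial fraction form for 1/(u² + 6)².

Repeated quadratic factor: (Pu + Q)/(u² + 6) + (Ru + S)/(u² + 6)²


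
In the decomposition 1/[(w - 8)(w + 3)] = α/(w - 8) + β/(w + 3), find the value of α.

Cover-up at w = 8: α = 1/(8 + 3) = 1/11


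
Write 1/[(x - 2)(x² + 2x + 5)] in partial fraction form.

Cover-up at x = 2: A = 1/(2² + 2·2 + 5) = 1/13. Then B = -A = -1/13, C = -A·(2 + 2) = -4/13
Result: (1/13)/(x - 2) - ((1/13)x + 4/13)/(x² + 2x + 5)


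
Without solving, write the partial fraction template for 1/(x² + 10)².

Repeated quadratic factor: (Px + Q)/(x² + 10) + (Rx + S)/(x² + 10)²


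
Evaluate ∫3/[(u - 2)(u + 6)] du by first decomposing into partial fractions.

Decompose: 3/[(u - 2)(u + 6)] = (3/8)/(u - 2) - (3/8)/(u + 6). Integrate each term: (3/8) ln|(u - 2)| - (3/8) ln|(u + 6)| + C


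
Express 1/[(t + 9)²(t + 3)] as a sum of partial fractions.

Cover-up at t=-3: R = 1/(-3 + 9)² = 1/36. Cover-up at t=-9: Q = 1/(-9 + 3) = -1/6. Comparing t² coeff: P = -R = -1/36
Result: (-1/36)/(t + 9) - (1/6)/(t + 9)² + (1/36)/(t + 3)


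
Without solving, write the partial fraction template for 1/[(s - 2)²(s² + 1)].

Repeated linear + quadratic: A/(s - 2) + B/(s - 2)² + (Cs + D)/(s² + 1)


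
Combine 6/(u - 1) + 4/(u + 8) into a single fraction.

Common denominator (u - 1)(u + 8). Numerator: 6(u + 8) + 4(u - 1) = (6u + 48) + (4u - 4) = 10u + 44
Result: (10u + 44)/[(u - 1)(u + 8)]


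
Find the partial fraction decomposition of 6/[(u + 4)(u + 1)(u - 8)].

Using cover-up method: α = 1/6, β = -2/9, γ = 1/18
Result: (1/6)/(u + 4) - (2/9)/(u + 1) + (1/18)/(u - 8)


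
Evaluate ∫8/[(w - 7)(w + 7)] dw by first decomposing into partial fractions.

Decompose: 8/[(w - 7)(w + 7)] = (4/7)/(w - 7) - (4/7)/(w + 7). Integrate each term: (4/7) ln|(w - 7)| - (4/7) ln|(w + 7)| + C


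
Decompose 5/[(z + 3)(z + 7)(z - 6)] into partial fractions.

Using cover-up method: α = -5/36, β = 5/52, γ = 5/117
Result: (-5/36)/(z + 3) + (5/52)/(z + 7) + (5/117)/(z - 6)


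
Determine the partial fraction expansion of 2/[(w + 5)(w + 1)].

2/(w + 5)(w + 1) = P/(w + 5) + Q/(w + 1). P = 2/(-5 + 1) = -1/2, Q = 2/(-1 + 5) = 1/2
Result: (-1/2)/(w + 5) + (1/2)/(w + 1)


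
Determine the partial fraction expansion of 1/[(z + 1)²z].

Cover-up at z=0: C = 1/(0 + 1)² = 1. Cover-up at z=-1: B = 1/(-1 - 0) = -1. Comparing z² coeff: A = -C = -1
Result: -1/(z + 1) - 1/(z + 1)² + 1/z


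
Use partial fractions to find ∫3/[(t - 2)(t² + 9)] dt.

Cover-up at t=2: A = 3/(2²+9) = 3/13. Coeff matching: B = -3/13, C = -6/13. Decomposition: (3/13)/(t - 2) - ((3/13)t + 6/13)/(t² + 9). Integrate: linear → ln, quadratic → (1/2)ln + arctan: (3/13) ln|(t - 2)| - (3/26) ln(t² + 9) - (2/13) arctan(t/3) + C


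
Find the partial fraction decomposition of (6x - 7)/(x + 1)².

(6x - 7) = A(x + 1) + B. At x = -1: B = 6·(-1) - 7 = -13. Coeff of x: A = 6
Result: 6/(x + 1) - 13/(x + 1)²


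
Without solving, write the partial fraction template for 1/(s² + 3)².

Repeated quadratic factor: (As + B)/(s² + 3) + (Cs + D)/(s² + 3)²


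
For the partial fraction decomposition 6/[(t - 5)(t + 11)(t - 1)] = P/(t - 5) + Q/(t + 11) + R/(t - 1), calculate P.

Cover-up at t = 5: P = 6/[(5 + 11)(5 - 1)] = 6/[(16)(4)] = 6/64 = 3/32


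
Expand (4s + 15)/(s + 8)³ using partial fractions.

(4s + 15) = α(s + 8)² + β(s + 8) + γ. At s = -8: γ = 4·(-8) + 15 = -17. Coefficients: α = 0, β = 4
Result: 4/(s + 8)² - 17/(s + 8)³


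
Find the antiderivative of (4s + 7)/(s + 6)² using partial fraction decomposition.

Decompose: α = 4, β = 4·(-6) + 7 = -17, so (4s + 7)/(s + 6)² = 4/(s + 6) - 17/(s + 6)². Integrate: ∫ α/(s + 6) ds = 4 ln|(s + 6)|; ∫ β/(s + 6)² ds = 17/(s + 6). Sum: 4 ln|(s + 6)| + 17/(s + 6) + C


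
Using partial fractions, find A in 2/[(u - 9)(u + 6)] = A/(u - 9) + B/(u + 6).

Cover-up at u = 9: A = 2/(9 + 6) = 2/15


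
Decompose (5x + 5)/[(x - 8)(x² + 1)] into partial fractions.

At x=8: A = (5·8 + 5)/(8² + 1) = 9/13. B = -A = -9/13, C = 5 - 8·A = -7/13
Result: (9/13)/(x - 8) - ((9/13)x + 7/13)/(x² + 1)


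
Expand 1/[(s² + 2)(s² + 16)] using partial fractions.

Coefficient matching gives P = R = 0, Q = 1/(16-2) = 1/14, S = -Q = -1/14
Result: (1/14)/(s² + 2) - (1/14)/(s² + 16)


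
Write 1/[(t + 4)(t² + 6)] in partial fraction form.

Cover-up at t = -4: P = 1/((-4)² + 6) = 1/22. Then Q = -P = -1/22, R = -P·(0 - 4) = 2/11
Result: (1/22)/(t + 4) - ((1/22)t - 2/11)/(t² + 6)


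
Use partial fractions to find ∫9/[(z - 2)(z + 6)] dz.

Decompose: 9/[(z - 2)(z + 6)] = (9/8)/(z - 2) - (9/8)/(z + 6). Integrate each term: (9/8) ln|(z - 2)| - (9/8) ln|(z + 6)| + C


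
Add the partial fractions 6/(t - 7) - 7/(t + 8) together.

Common denominator (t - 7)(t + 8). Numerator: 6(t + 8) - 7(t - 7) = (6t + 48) - (7t - 49) = -t + 97
Result: (-t + 97)/[(t - 7)(t + 8)]


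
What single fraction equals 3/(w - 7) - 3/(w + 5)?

Common denominator (w - 7)(w + 5). Numerator: 3(w + 5) - 3(w - 7) = (3w + 15) - (3w - 21) = 36
Result: (36)/[(w - 7)(w + 5)]


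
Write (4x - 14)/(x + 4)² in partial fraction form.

(4x - 14) = P(x + 4) + Q. At x = -4: Q = 4·(-4) - 14 = -30. Coeff of x: P = 4
Result: 4/(x + 4) - 30/(x + 4)²


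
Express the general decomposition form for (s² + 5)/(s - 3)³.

Repeated linear factor (power 3): P/(s - 3) + Q/(s - 3)² + R/(s - 3)³


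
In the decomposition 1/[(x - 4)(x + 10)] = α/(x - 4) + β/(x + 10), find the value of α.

Cover-up at x = 4: α = 1/(4 + 10) = 1/14


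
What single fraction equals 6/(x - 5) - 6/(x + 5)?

Common denominator (x - 5)(x + 5). Numerator: 6(x + 5) - 6(x - 5) = (6x + 30) - (6x - 30) = 60
Result: (60)/[(x - 5)(x + 5)]
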